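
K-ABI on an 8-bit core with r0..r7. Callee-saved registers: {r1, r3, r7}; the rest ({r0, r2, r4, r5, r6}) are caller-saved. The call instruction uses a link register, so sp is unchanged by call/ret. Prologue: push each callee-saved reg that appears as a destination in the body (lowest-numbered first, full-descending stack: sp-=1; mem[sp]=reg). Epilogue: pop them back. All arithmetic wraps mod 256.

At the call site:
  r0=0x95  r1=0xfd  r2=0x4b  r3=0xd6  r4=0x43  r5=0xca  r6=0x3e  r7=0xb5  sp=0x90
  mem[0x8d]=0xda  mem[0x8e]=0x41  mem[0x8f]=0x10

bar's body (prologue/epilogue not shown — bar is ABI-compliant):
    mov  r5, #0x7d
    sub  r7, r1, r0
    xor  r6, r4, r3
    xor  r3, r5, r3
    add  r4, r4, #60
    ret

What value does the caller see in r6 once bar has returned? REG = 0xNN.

prologue: push r3 -> mem[0x8f]=0xd6, sp=0x8f
prologue: push r7 -> mem[0x8e]=0xb5, sp=0x8e
body[0] mov  r5, #0x7d -> r5=0x7d
body[1] sub  r7, r1, r0 -> r7=0x68
body[2] xor  r6, r4, r3 -> r6=0x95
body[3] xor  r3, r5, r3 -> r3=0xab
body[4] add  r4, r4, #60 -> r4=0x7f
epilogue: pop r7=0xb5, sp=0x8f
epilogue: pop r3=0xd6, sp=0x90
r6 is caller-saved -> body value

REG = 0x95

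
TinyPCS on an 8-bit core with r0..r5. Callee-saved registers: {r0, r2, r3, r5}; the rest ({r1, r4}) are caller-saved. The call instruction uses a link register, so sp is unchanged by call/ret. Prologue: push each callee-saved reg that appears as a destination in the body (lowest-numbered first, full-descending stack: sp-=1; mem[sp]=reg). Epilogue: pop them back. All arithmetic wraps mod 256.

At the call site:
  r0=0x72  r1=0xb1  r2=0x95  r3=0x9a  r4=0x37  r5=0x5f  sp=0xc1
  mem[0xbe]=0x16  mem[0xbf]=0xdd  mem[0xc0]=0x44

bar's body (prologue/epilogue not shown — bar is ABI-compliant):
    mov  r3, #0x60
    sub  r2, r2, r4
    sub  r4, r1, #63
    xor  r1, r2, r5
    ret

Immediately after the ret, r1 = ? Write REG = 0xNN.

prologue: push r2 → mem[0xc0]=0x95, sp=0xc0
prologue: push r3 → mem[0xbf]=0x9a, sp=0xbf
body[0] mov  r3, #0x60 → r3=0x60
body[1] sub  r2, r2, r4 → r2=0x5e
body[2] sub  r4, r1, #63 → r4=0x72
body[3] xor  r1, r2, r5 → r1=0x01
epilogue: pop r3=0x9a, sp=0xc0
epilogue: pop r2=0x95, sp=0xc1
r1 is caller-saved → body value

REG = 0x01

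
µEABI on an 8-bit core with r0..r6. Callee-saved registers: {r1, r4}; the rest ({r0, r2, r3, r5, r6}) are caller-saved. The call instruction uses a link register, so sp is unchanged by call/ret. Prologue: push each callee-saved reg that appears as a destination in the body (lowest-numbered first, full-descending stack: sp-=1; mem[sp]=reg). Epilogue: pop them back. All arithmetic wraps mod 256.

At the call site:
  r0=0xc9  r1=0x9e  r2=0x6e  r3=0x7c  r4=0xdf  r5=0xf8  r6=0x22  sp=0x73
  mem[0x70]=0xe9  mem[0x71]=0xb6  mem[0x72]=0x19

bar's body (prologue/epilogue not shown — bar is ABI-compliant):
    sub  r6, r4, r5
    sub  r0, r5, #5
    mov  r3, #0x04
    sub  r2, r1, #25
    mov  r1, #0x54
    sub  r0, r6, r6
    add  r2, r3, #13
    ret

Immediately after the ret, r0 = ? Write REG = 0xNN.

prologue: push r1 -> mem[0x72]=0x9e, sp=0x72
body[0] sub  r6, r4, r5 -> r6=0xe7
body[1] sub  r0, r5, #5 -> r0=0xf3
body[2] mov  r3, #0x04 -> r3=0x04
body[3] sub  r2, r1, #25 -> r2=0x85
body[4] mov  r1, #0x54 -> r1=0x54
body[5] sub  r0, r6, r6 -> r0=0x00
body[6] add  r2, r3, #13 -> r2=0x11
epilogue: pop r1=0x9e, sp=0x73
r0 is caller-saved -> body value

REG = 0x00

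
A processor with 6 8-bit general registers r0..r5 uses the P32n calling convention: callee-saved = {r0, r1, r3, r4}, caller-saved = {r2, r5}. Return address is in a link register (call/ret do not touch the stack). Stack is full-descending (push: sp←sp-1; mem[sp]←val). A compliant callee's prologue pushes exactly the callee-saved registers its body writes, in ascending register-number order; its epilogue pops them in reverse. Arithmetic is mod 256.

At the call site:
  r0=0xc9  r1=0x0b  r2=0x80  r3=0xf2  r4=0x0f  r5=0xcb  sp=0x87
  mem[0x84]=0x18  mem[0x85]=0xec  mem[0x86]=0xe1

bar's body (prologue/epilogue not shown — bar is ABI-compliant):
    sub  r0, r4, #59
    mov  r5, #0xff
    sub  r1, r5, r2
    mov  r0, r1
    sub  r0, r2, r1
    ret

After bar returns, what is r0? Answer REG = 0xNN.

prologue: push r0 → mem[0x86]=0xc9, sp=0x86
prologue: push r1 → mem[0x85]=0x0b, sp=0x85
body[0] sub  r0, r4, #59 → r0=0xd4
body[1] mov  r5, #0xff → r5=0xff
body[2] sub  r1, r5, r2 → r1=0x7f
body[3] mov  r0, r1 → r0=0x7f
body[4] sub  r0, r2, r1 → r0=0x01
epilogue: pop r1=0x0b, sp=0x86
epilogue: pop r0=0xc9, sp=0x87
r0 is callee-saved → restored

REG = 0xc9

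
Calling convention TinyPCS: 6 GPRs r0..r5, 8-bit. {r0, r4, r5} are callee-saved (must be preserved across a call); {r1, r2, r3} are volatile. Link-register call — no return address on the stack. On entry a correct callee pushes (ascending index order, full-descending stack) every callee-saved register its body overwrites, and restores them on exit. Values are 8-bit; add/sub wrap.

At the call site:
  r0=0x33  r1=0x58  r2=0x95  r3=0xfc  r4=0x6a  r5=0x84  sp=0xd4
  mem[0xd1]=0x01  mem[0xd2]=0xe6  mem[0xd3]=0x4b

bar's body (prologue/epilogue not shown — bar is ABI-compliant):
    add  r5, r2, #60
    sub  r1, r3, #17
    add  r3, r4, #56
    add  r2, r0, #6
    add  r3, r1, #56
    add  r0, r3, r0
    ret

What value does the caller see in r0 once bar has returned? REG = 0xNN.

REG = 0x33

prologue: push r0 -> mem[0xd3]=0x33, sp=0xd3
prologue: push r5 -> mem[0xd2]=0x84, sp=0xd2
body[0] add  r5, r2, #60 -> r5=0xd1
body[1] sub  r1, r3, #17 -> r1=0xeb
body[2] add  r3, r4, #56 -> r3=0xa2
body[3] add  r2, r0, #6 -> r2=0x39
body[4] add  r3, r1, #56 -> r3=0x23
body[5] add  r0, r3, r0 -> r0=0x56
epilogue: pop r5=0x84, sp=0xd3
epilogue: pop r0=0x33, sp=0xd4
r0 is callee-saved -> restored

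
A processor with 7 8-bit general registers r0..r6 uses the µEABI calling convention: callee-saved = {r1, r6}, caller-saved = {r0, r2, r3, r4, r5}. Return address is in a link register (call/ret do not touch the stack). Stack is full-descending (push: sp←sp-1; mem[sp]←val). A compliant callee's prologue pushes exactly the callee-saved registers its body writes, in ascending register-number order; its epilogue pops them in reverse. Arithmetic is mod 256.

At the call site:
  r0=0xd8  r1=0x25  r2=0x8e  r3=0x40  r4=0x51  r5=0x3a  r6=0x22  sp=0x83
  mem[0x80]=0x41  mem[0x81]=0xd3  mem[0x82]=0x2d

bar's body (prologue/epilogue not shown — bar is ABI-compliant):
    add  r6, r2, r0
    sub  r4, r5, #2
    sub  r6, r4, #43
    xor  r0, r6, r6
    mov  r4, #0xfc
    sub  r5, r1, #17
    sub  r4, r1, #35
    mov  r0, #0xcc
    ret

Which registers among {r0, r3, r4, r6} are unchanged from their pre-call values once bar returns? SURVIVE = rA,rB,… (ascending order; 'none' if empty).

SURVIVE = r3,r6

prologue: push r6 -> mem[0x82]=0x22, sp=0x82
body[0] add  r6, r2, r0 -> r6=0x66
body[1] sub  r4, r5, #2 -> r4=0x38
body[2] sub  r6, r4, #43 -> r6=0x0d
body[3] xor  r0, r6, r6 -> r0=0x00
body[4] mov  r4, #0xfc -> r4=0xfc
body[5] sub  r5, r1, #17 -> r5=0x14
body[6] sub  r4, r1, #35 -> r4=0x02
body[7] mov  r0, #0xcc -> r0=0xcc
epilogue: pop r6=0x22, sp=0x83
r0: caller-saved, written=True
r3: caller-saved, written=False
r4: caller-saved, written=True
r6: callee-saved, written=True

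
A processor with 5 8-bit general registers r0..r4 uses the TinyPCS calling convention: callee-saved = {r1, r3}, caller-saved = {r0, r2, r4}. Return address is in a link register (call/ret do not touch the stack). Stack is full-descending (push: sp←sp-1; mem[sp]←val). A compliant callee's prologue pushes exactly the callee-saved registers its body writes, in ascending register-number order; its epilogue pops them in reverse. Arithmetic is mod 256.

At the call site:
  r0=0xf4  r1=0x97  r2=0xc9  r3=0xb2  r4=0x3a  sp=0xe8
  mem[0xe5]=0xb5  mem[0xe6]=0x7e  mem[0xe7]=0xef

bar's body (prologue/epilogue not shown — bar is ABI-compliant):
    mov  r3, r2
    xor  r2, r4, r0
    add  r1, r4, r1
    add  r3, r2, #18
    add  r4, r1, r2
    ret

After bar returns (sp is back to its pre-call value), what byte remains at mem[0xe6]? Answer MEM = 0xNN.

MEM = 0xb2

prologue: push r1 -> mem[0xe7]=0x97, sp=0xe7
prologue: push r3 -> mem[0xe6]=0xb2, sp=0xe6
body[0] mov  r3, r2 -> r3=0xc9
body[1] xor  r2, r4, r0 -> r2=0xce
body[2] add  r1, r4, r1 -> r1=0xd1
body[3] add  r3, r2, #18 -> r3=0xe0
body[4] add  r4, r1, r2 -> r4=0x9f
epilogue: pop r3=0xb2, sp=0xe7
epilogue: pop r1=0x97, sp=0xe8
prologue pushed ['r1', 'r3'] at ['0xe7', '0xe6']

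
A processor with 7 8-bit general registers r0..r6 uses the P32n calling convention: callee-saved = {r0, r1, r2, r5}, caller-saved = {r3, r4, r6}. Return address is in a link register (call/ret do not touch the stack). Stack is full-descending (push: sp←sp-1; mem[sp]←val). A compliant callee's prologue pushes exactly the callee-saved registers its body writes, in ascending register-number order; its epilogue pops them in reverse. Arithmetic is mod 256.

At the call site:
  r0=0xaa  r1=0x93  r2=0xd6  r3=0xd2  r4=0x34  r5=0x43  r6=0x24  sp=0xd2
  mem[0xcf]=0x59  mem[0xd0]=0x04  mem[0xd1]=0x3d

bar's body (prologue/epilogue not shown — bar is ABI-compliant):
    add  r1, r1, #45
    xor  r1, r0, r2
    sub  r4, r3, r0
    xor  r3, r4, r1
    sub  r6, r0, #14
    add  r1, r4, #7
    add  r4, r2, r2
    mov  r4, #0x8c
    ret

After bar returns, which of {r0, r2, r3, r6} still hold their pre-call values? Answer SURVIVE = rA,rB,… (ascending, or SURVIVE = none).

SURVIVE = r0,r2

prologue: push r1 → mem[0xd1]=0x93, sp=0xd1
body[0] add  r1, r1, #45 → r1=0xc0
body[1] xor  r1, r0, r2 → r1=0x7c
body[2] sub  r4, r3, r0 → r4=0x28
body[3] xor  r3, r4, r1 → r3=0x54
body[4] sub  r6, r0, #14 → r6=0x9c
body[5] add  r1, r4, #7 → r1=0x2f
body[6] add  r4, r2, r2 → r4=0xac
body[7] mov  r4, #0x8c → r4=0x8c
epilogue: pop r1=0x93, sp=0xd2
r0: callee-saved, written=False
r2: callee-saved, written=False
r3: caller-saved, written=True
r6: caller-saved, written=True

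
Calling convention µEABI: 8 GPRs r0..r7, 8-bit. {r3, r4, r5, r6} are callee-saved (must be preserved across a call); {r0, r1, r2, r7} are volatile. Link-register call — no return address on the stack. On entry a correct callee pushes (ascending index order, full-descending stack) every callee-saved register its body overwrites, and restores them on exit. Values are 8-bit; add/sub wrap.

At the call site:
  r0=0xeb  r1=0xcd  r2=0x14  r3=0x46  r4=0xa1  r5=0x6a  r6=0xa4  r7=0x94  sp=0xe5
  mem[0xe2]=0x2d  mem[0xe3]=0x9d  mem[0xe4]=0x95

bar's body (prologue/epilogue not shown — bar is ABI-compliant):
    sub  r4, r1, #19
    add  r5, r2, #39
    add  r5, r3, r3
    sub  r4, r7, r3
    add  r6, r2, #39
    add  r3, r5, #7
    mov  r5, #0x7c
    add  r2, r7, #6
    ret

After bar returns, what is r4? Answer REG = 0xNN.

REG = 0xa1

prologue: push r3 → mem[0xe4]=0x46, sp=0xe4
prologue: push r4 → mem[0xe3]=0xa1, sp=0xe3
prologue: push r5 → mem[0xe2]=0x6a, sp=0xe2
prologue: push r6 → mem[0xe1]=0xa4, sp=0xe1
body[0] sub  r4, r1, #19 → r4=0xba
body[1] add  r5, r2, #39 → r5=0x3b
body[2] add  r5, r3, r3 → r5=0x8c
body[3] sub  r4, r7, r3 → r4=0x4e
body[4] add  r6, r2, #39 → r6=0x3b
body[5] add  r3, r5, #7 → r3=0x93
body[6] mov  r5, #0x7c → r5=0x7c
body[7] add  r2, r7, #6 → r2=0x9a
epilogue: pop r6=0xa4, sp=0xe2
epilogue: pop r5=0x6a, sp=0xe3
epilogue: pop r4=0xa1, sp=0xe4
epilogue: pop r3=0x46, sp=0xe5
r4 is callee-saved → restored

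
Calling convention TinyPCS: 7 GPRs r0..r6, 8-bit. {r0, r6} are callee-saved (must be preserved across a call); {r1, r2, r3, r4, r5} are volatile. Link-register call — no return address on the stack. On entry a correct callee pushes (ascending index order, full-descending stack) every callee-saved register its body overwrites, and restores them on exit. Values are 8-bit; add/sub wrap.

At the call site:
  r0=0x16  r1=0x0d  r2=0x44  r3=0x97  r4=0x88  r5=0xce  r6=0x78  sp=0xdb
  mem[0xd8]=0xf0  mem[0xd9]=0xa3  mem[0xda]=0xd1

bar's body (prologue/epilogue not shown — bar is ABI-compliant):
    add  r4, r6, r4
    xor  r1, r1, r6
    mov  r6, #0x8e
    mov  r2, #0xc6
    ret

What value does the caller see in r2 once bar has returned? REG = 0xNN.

prologue: push r6 -> mem[0xda]=0x78, sp=0xda
body[0] add  r4, r6, r4 -> r4=0x00
body[1] xor  r1, r1, r6 -> r1=0x75
body[2] mov  r6, #0x8e -> r6=0x8e
body[3] mov  r2, #0xc6 -> r2=0xc6
epilogue: pop r6=0x78, sp=0xdb
r2 is caller-saved -> body value

REG = 0xc6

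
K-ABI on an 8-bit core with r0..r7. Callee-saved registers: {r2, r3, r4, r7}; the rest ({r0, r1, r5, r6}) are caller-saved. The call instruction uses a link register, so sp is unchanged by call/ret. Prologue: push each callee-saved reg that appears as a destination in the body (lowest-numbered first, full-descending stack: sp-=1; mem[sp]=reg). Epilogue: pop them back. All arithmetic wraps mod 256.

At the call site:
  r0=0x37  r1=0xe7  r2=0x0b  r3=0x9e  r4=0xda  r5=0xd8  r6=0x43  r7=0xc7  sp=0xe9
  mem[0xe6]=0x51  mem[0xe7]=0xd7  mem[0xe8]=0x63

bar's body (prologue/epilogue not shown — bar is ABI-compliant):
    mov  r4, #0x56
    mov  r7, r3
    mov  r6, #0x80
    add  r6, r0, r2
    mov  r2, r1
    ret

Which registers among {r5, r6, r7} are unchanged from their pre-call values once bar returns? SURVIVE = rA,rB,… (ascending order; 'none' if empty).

prologue: push r2 -> mem[0xe8]=0x0b, sp=0xe8
prologue: push r4 -> mem[0xe7]=0xda, sp=0xe7
prologue: push r7 -> mem[0xe6]=0xc7, sp=0xe6
body[0] mov  r4, #0x56 -> r4=0x56
body[1] mov  r7, r3 -> r7=0x9e
body[2] mov  r6, #0x80 -> r6=0x80
body[3] add  r6, r0, r2 -> r6=0x42
body[4] mov  r2, r1 -> r2=0xe7
epilogue: pop r7=0xc7, sp=0xe7
epilogue: pop r4=0xda, sp=0xe8
epilogue: pop r2=0x0b, sp=0xe9
r5: caller-saved, written=False
r6: caller-saved, written=True
r7: callee-saved, written=True

SURVIVE = r5,r7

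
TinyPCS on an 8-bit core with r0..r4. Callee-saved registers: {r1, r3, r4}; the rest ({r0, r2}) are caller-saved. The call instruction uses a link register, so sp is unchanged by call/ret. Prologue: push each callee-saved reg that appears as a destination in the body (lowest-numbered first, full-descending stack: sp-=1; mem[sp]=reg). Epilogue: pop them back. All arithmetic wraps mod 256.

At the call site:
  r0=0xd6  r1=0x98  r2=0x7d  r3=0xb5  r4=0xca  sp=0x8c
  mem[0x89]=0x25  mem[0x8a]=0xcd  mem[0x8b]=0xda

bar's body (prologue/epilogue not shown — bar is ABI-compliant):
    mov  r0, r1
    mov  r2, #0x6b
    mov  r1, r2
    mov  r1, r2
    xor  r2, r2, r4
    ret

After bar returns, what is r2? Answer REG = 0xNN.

REG = 0xa1

prologue: push r1 -> mem[0x8b]=0x98, sp=0x8b
body[0] mov  r0, r1 -> r0=0x98
body[1] mov  r2, #0x6b -> r2=0x6b
body[2] mov  r1, r2 -> r1=0x6b
body[3] mov  r1, r2 -> r1=0x6b
body[4] xor  r2, r2, r4 -> r2=0xa1
epilogue: pop r1=0x98, sp=0x8c
r2 is caller-saved -> body value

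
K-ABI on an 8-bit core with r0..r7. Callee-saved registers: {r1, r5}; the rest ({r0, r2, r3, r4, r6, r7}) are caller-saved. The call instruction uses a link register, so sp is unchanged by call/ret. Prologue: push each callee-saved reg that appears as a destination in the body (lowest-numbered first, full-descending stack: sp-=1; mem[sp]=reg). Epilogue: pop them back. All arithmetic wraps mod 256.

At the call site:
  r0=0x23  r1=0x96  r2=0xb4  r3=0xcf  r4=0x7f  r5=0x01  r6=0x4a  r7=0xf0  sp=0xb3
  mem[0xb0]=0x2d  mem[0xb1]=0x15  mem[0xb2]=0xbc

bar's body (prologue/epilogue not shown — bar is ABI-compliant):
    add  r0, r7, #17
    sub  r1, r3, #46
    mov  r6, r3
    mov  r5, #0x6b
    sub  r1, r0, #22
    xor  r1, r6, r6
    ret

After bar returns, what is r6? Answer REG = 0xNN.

REG = 0xcf

prologue: push r1 -> mem[0xb2]=0x96, sp=0xb2
prologue: push r5 -> mem[0xb1]=0x01, sp=0xb1
body[0] add  r0, r7, #17 -> r0=0x01
body[1] sub  r1, r3, #46 -> r1=0xa1
body[2] mov  r6, r3 -> r6=0xcf
body[3] mov  r5, #0x6b -> r5=0x6b
body[4] sub  r1, r0, #22 -> r1=0xeb
body[5] xor  r1, r6, r6 -> r1=0x00
epilogue: pop r5=0x01, sp=0xb2
epilogue: pop r1=0x96, sp=0xb3
r6 is caller-saved -> body value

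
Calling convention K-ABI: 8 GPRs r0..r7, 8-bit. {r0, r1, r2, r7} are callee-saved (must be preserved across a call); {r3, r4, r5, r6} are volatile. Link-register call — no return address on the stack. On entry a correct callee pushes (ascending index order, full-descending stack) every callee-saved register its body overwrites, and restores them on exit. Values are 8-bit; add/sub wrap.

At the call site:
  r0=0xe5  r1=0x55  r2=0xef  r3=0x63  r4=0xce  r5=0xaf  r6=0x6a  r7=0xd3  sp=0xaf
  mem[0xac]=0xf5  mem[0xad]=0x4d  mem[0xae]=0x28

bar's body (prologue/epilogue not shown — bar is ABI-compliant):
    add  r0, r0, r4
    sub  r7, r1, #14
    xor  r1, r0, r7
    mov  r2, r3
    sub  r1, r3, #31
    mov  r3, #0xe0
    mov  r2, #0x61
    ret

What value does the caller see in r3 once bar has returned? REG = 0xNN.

REG = 0xe0

prologue: push r0 → mem[0xae]=0xe5, sp=0xae
prologue: push r1 → mem[0xad]=0x55, sp=0xad
prologue: push r2 → mem[0xac]=0xef, sp=0xac
prologue: push r7 → mem[0xab]=0xd3, sp=0xab
body[0] add  r0, r0, r4 → r0=0xb3
body[1] sub  r7, r1, #14 → r7=0x47
body[2] xor  r1, r0, r7 → r1=0xf4
body[3] mov  r2, r3 → r2=0x63
body[4] sub  r1, r3, #31 → r1=0x44
body[5] mov  r3, #0xe0 → r3=0xe0
body[6] mov  r2, #0x61 → r2=0x61
epilogue: pop r7=0xd3, sp=0xac
epilogue: pop r2=0xef, sp=0xad
epilogue: pop r1=0x55, sp=0xae
epilogue: pop r0=0xe5, sp=0xaf
r3 is caller-saved → body value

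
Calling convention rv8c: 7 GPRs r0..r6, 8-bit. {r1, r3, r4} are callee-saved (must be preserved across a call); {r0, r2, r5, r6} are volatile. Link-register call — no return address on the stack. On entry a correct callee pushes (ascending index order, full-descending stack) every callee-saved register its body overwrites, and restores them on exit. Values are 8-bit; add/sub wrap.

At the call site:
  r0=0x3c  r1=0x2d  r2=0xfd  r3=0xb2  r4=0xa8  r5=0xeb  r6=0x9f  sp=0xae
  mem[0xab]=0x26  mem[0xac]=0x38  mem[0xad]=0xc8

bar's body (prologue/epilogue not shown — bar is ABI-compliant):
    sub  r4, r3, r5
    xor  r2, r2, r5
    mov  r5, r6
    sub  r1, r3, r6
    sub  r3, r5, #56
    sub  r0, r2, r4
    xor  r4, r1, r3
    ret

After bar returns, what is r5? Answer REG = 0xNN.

REG = 0x9f

prologue: push r1 → mem[0xad]=0x2d, sp=0xad
prologue: push r3 → mem[0xac]=0xb2, sp=0xac
prologue: push r4 → mem[0xab]=0xa8, sp=0xab
body[0] sub  r4, r3, r5 → r4=0xc7
body[1] xor  r2, r2, r5 → r2=0x16
body[2] mov  r5, r6 → r5=0x9f
body[3] sub  r1, r3, r6 → r1=0x13
body[4] sub  r3, r5, #56 → r3=0x67
body[5] sub  r0, r2, r4 → r0=0x4f
body[6] xor  r4, r1, r3 → r4=0x74
epilogue: pop r4=0xa8, sp=0xac
epilogue: pop r3=0xb2, sp=0xad
epilogue: pop r1=0x2d, sp=0xae
r5 is caller-saved → body value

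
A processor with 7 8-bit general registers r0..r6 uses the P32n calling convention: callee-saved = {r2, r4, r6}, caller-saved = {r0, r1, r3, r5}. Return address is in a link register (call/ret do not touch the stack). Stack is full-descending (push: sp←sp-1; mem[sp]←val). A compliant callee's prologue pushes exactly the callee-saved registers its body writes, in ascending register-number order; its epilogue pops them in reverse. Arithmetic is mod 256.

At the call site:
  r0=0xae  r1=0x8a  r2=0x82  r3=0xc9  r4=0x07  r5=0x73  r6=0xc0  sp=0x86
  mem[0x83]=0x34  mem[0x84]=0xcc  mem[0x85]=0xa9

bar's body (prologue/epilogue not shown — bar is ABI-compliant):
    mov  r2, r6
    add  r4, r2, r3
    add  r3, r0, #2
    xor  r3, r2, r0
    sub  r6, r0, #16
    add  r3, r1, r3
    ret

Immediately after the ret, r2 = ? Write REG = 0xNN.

prologue: push r2 → mem[0x85]=0x82, sp=0x85
prologue: push r4 → mem[0x84]=0x07, sp=0x84
prologue: push r6 → mem[0x83]=0xc0, sp=0x83
body[0] mov  r2, r6 → r2=0xc0
body[1] add  r4, r2, r3 → r4=0x89
body[2] add  r3, r0, #2 → r3=0xb0
body[3] xor  r3, r2, r0 → r3=0x6e
body[4] sub  r6, r0, #16 → r6=0x9e
body[5] add  r3, r1, r3 → r3=0xf8
epilogue: pop r6=0xc0, sp=0x84
epilogue: pop r4=0x07, sp=0x85
epilogue: pop r2=0x82, sp=0x86
r2 is callee-saved → restored

REG = 0x82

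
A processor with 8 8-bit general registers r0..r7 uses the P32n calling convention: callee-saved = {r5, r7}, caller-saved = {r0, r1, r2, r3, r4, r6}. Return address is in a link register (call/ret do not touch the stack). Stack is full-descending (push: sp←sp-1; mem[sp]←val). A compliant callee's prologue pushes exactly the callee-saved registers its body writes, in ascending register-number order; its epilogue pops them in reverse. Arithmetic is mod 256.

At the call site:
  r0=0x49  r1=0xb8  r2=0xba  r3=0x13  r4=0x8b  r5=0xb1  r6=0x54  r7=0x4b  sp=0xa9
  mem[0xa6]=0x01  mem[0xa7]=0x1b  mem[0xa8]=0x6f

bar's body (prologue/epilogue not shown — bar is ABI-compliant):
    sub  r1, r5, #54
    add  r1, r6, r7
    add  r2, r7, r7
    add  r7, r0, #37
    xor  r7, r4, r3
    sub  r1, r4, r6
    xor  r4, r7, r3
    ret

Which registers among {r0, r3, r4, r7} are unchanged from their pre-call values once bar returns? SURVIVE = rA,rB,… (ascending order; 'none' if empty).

prologue: push r7 → mem[0xa8]=0x4b, sp=0xa8
body[0] sub  r1, r5, #54 → r1=0x7b
body[1] add  r1, r6, r7 → r1=0x9f
body[2] add  r2, r7, r7 → r2=0x96
body[3] add  r7, r0, #37 → r7=0x6e
body[4] xor  r7, r4, r3 → r7=0x98
body[5] sub  r1, r4, r6 → r1=0x37
body[6] xor  r4, r7, r3 → r4=0x8b
epilogue: pop r7=0x4b, sp=0xa9
r0: caller-saved, written=False
r3: caller-saved, written=False
r4: caller-saved, written=True
r7: callee-saved, written=True

SURVIVE = r0,r3,r4,r7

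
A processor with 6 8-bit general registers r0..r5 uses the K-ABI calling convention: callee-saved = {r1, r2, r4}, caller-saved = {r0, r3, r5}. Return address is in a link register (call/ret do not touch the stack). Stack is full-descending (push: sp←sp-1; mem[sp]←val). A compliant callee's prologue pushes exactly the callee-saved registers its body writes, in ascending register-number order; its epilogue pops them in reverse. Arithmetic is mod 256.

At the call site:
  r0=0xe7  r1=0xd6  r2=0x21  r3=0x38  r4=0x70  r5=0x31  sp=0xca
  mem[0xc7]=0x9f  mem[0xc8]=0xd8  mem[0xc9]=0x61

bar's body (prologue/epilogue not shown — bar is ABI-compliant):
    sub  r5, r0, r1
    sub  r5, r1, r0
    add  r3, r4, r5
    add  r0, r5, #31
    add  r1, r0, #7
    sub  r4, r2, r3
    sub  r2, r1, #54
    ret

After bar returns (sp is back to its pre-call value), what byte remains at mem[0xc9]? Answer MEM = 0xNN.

prologue: push r1 -> mem[0xc9]=0xd6, sp=0xc9
prologue: push r2 -> mem[0xc8]=0x21, sp=0xc8
prologue: push r4 -> mem[0xc7]=0x70, sp=0xc7
body[0] sub  r5, r0, r1 -> r5=0x11
body[1] sub  r5, r1, r0 -> r5=0xef
body[2] add  r3, r4, r5 -> r3=0x5f
body[3] add  r0, r5, #31 -> r0=0x0e
body[4] add  r1, r0, #7 -> r1=0x15
body[5] sub  r4, r2, r3 -> r4=0xc2
body[6] sub  r2, r1, #54 -> r2=0xdf
epilogue: pop r4=0x70, sp=0xc8
epilogue: pop r2=0x21, sp=0xc9
epilogue: pop r1=0xd6, sp=0xca
prologue pushed ['r1', 'r2', 'r4'] at ['0xc9', '0xc8', '0xc7']

MEM = 0xd6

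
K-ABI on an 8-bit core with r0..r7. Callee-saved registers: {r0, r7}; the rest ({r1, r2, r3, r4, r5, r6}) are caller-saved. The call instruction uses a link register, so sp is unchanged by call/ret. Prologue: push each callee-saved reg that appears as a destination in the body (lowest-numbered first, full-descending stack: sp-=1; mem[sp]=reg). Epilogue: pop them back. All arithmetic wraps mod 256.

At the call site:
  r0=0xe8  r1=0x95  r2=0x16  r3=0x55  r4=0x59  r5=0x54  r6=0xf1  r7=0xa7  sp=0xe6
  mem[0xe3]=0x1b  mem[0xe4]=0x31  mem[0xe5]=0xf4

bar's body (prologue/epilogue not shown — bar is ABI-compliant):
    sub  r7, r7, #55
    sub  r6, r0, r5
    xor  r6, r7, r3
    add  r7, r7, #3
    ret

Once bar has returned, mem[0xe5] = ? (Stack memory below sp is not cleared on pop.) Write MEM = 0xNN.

prologue: push r7 → mem[0xe5]=0xa7, sp=0xe5
body[0] sub  r7, r7, #55 → r7=0x70
body[1] sub  r6, r0, r5 → r6=0x94
body[2] xor  r6, r7, r3 → r6=0x25
body[3] add  r7, r7, #3 → r7=0x73
epilogue: pop r7=0xa7, sp=0xe6
prologue pushed ['r7'] at ['0xe5']

MEM = 0xa7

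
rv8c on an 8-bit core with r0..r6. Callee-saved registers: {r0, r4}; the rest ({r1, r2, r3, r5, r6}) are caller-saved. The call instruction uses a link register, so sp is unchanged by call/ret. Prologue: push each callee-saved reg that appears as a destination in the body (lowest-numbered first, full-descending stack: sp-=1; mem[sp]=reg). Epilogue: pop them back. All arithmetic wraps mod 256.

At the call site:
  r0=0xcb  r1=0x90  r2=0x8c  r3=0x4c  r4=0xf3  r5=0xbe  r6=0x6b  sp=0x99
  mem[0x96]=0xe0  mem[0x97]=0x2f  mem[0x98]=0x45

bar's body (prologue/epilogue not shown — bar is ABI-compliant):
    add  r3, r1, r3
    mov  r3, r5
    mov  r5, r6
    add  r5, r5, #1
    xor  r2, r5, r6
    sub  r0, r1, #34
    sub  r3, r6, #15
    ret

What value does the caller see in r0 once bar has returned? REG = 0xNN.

REG = 0xcb

prologue: push r0 → mem[0x98]=0xcb, sp=0x98
body[0] add  r3, r1, r3 → r3=0xdc
body[1] mov  r3, r5 → r3=0xbe
body[2] mov  r5, r6 → r5=0x6b
body[3] add  r5, r5, #1 → r5=0x6c
body[4] xor  r2, r5, r6 → r2=0x07
body[5] sub  r0, r1, #34 → r0=0x6e
body[6] sub  r3, r6, #15 → r3=0x5c
epilogue: pop r0=0xcb, sp=0x99
r0 is callee-saved → restored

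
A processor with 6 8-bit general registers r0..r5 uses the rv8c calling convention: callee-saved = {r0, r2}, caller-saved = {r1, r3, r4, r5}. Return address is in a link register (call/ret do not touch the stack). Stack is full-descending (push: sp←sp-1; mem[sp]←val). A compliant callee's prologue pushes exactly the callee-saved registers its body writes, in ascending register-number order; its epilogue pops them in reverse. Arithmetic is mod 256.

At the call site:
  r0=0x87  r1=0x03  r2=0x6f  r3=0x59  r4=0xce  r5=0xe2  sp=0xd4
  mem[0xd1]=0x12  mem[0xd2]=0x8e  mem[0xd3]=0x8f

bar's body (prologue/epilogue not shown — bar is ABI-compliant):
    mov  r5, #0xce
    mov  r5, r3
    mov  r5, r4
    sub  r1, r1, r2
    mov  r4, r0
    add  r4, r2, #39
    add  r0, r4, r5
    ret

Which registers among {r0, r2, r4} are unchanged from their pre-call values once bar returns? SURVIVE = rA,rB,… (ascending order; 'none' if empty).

prologue: push r0 -> mem[0xd3]=0x87, sp=0xd3
body[0] mov  r5, #0xce -> r5=0xce
body[1] mov  r5, r3 -> r5=0x59
body[2] mov  r5, r4 -> r5=0xce
body[3] sub  r1, r1, r2 -> r1=0x94
body[4] mov  r4, r0 -> r4=0x87
body[5] add  r4, r2, #39 -> r4=0x96
body[6] add  r0, r4, r5 -> r0=0x64
epilogue: pop r0=0x87, sp=0xd4
r0: callee-saved, written=True
r2: callee-saved, written=False
r4: caller-saved, written=True

SURVIVE = r0,r2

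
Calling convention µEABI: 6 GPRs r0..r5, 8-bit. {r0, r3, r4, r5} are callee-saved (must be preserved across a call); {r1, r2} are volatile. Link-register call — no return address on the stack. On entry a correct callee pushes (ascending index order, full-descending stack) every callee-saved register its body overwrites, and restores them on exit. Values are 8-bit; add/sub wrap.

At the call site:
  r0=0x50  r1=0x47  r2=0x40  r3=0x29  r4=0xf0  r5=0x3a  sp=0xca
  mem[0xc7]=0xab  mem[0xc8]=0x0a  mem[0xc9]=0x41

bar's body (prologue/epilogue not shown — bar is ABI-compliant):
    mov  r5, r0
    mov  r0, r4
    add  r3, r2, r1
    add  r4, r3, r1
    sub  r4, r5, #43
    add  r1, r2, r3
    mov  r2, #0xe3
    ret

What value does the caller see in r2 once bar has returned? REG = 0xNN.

REG = 0xe3

prologue: push r0 -> mem[0xc9]=0x50, sp=0xc9
prologue: push r3 -> mem[0xc8]=0x29, sp=0xc8
prologue: push r4 -> mem[0xc7]=0xf0, sp=0xc7
prologue: push r5 -> mem[0xc6]=0x3a, sp=0xc6
body[0] mov  r5, r0 -> r5=0x50
body[1] mov  r0, r4 -> r0=0xf0
body[2] add  r3, r2, r1 -> r3=0x87
body[3] add  r4, r3, r1 -> r4=0xce
body[4] sub  r4, r5, #43 -> r4=0x25
body[5] add  r1, r2, r3 -> r1=0xc7
body[6] mov  r2, #0xe3 -> r2=0xe3
epilogue: pop r5=0x3a, sp=0xc7
epilogue: pop r4=0xf0, sp=0xc8
epilogue: pop r3=0x29, sp=0xc9
epilogue: pop r0=0x50, sp=0xca
r2 is caller-saved -> body value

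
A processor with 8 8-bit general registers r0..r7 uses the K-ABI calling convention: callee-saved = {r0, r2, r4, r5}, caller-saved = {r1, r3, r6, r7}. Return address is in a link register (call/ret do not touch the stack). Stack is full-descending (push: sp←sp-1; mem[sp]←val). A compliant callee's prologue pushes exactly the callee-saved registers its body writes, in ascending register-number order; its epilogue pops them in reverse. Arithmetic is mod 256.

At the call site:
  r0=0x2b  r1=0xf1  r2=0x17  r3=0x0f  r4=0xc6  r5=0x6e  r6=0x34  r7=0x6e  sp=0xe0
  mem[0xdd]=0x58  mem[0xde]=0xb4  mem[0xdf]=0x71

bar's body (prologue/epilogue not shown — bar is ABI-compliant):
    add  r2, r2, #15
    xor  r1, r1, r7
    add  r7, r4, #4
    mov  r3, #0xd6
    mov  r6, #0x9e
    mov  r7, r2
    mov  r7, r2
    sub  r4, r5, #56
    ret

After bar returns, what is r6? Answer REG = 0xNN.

REG = 0x9e

prologue: push r2 → mem[0xdf]=0x17, sp=0xdf
prologue: push r4 → mem[0xde]=0xc6, sp=0xde
body[0] add  r2, r2, #15 → r2=0x26
body[1] xor  r1, r1, r7 → r1=0x9f
body[2] add  r7, r4, #4 → r7=0xca
body[3] mov  r3, #0xd6 → r3=0xd6
body[4] mov  r6, #0x9e → r6=0x9e
body[5] mov  r7, r2 → r7=0x26
body[6] mov  r7, r2 → r7=0x26
body[7] sub  r4, r5, #56 → r4=0x36
epilogue: pop r4=0xc6, sp=0xdf
epilogue: pop r2=0x17, sp=0xe0
r6 is caller-saved → body value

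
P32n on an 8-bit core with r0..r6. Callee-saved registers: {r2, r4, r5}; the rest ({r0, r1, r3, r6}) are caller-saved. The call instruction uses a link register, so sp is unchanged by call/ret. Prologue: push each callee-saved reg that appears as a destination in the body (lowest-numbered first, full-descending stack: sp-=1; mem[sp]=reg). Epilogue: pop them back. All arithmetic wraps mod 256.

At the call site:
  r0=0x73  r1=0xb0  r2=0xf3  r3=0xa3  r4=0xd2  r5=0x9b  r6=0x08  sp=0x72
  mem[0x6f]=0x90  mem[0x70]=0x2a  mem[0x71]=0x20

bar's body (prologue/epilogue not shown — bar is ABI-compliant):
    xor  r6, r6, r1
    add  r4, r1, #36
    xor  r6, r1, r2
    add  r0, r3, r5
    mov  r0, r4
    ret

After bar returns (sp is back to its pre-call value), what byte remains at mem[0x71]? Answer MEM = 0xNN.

MEM = 0xd2

prologue: push r4 -> mem[0x71]=0xd2, sp=0x71
body[0] xor  r6, r6, r1 -> r6=0xb8
body[1] add  r4, r1, #36 -> r4=0xd4
body[2] xor  r6, r1, r2 -> r6=0x43
body[3] add  r0, r3, r5 -> r0=0x3e
body[4] mov  r0, r4 -> r0=0xd4
epilogue: pop r4=0xd2, sp=0x72
prologue pushed ['r4'] at ['0x71']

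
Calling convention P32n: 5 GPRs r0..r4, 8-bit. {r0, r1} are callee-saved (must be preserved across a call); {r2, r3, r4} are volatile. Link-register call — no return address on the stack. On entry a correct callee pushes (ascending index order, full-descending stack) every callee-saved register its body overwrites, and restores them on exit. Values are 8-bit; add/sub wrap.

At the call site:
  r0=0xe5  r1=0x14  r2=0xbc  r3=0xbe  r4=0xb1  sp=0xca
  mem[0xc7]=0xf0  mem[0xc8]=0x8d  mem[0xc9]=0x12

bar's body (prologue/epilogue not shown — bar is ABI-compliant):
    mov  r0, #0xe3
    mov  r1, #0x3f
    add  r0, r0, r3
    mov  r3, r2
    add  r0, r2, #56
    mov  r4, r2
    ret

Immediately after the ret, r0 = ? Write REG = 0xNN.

REG = 0xe5

prologue: push r0 → mem[0xc9]=0xe5, sp=0xc9
prologue: push r1 → mem[0xc8]=0x14, sp=0xc8
body[0] mov  r0, #0xe3 → r0=0xe3
body[1] mov  r1, #0x3f → r1=0x3f
body[2] add  r0, r0, r3 → r0=0xa1
body[3] mov  r3, r2 → r3=0xbc
body[4] add  r0, r2, #56 → r0=0xf4
body[5] mov  r4, r2 → r4=0xbc
epilogue: pop r1=0x14, sp=0xc9
epilogue: pop r0=0xe5, sp=0xca
r0 is callee-saved → restored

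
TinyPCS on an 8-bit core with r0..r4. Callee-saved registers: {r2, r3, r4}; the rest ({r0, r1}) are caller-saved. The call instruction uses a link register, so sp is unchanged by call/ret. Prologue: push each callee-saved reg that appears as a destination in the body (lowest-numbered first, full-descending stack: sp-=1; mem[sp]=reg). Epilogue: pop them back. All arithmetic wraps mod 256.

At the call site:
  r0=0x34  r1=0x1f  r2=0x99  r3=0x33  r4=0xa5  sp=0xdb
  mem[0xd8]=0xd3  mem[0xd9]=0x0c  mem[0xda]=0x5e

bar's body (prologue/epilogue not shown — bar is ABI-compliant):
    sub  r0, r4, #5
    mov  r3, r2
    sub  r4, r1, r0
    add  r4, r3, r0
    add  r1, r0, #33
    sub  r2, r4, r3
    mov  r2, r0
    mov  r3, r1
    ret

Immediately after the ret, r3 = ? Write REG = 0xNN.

prologue: push r2 -> mem[0xda]=0x99, sp=0xda
prologue: push r3 -> mem[0xd9]=0x33, sp=0xd9
prologue: push r4 -> mem[0xd8]=0xa5, sp=0xd8
body[0] sub  r0, r4, #5 -> r0=0xa0
body[1] mov  r3, r2 -> r3=0x99
body[2] sub  r4, r1, r0 -> r4=0x7f
body[3] add  r4, r3, r0 -> r4=0x39
body[4] add  r1, r0, #33 -> r1=0xc1
body[5] sub  r2, r4, r3 -> r2=0xa0
body[6] mov  r2, r0 -> r2=0xa0
body[7] mov  r3, r1 -> r3=0xc1
epilogue: pop r4=0xa5, sp=0xd9
epilogue: pop r3=0x33, sp=0xda
epilogue: pop r2=0x99, sp=0xdb
r3 is callee-saved -> restored

REG = 0x33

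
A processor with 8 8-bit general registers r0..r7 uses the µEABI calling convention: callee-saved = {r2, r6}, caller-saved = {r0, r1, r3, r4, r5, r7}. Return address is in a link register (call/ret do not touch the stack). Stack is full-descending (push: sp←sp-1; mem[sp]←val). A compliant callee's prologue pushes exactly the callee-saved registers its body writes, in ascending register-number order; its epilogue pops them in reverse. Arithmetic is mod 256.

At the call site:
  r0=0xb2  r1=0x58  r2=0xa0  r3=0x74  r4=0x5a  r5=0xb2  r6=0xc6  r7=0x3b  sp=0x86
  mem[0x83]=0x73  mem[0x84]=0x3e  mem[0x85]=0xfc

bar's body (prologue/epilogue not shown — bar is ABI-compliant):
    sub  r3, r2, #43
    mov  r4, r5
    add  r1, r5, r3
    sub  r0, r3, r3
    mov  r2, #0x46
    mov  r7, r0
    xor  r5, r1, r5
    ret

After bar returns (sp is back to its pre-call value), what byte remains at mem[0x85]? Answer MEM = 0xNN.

MEM = 0xa0

prologue: push r2 -> mem[0x85]=0xa0, sp=0x85
body[0] sub  r3, r2, #43 -> r3=0x75
body[1] mov  r4, r5 -> r4=0xb2
body[2] add  r1, r5, r3 -> r1=0x27
body[3] sub  r0, r3, r3 -> r0=0x00
body[4] mov  r2, #0x46 -> r2=0x46
body[5] mov  r7, r0 -> r7=0x00
body[6] xor  r5, r1, r5 -> r5=0x95
epilogue: pop r2=0xa0, sp=0x86
prologue pushed ['r2'] at ['0x85']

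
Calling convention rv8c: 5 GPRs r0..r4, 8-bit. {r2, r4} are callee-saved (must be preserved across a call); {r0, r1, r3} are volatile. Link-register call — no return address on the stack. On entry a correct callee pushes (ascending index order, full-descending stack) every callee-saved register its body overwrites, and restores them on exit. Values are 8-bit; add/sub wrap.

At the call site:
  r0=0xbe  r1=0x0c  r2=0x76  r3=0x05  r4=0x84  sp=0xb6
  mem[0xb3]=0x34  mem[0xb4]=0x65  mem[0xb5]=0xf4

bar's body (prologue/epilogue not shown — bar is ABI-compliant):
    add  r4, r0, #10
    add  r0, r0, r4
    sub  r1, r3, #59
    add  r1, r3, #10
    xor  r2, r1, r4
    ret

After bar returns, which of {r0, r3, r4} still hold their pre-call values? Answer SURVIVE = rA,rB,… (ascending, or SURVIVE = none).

prologue: push r2 -> mem[0xb5]=0x76, sp=0xb5
prologue: push r4 -> mem[0xb4]=0x84, sp=0xb4
body[0] add  r4, r0, #10 -> r4=0xc8
body[1] add  r0, r0, r4 -> r0=0x86
body[2] sub  r1, r3, #59 -> r1=0xca
body[3] add  r1, r3, #10 -> r1=0x0f
body[4] xor  r2, r1, r4 -> r2=0xc7
epilogue: pop r4=0x84, sp=0xb5
epilogue: pop r2=0x76, sp=0xb6
r0: caller-saved, written=True
r3: caller-saved, written=False
r4: callee-saved, written=True

SURVIVE = r3,r4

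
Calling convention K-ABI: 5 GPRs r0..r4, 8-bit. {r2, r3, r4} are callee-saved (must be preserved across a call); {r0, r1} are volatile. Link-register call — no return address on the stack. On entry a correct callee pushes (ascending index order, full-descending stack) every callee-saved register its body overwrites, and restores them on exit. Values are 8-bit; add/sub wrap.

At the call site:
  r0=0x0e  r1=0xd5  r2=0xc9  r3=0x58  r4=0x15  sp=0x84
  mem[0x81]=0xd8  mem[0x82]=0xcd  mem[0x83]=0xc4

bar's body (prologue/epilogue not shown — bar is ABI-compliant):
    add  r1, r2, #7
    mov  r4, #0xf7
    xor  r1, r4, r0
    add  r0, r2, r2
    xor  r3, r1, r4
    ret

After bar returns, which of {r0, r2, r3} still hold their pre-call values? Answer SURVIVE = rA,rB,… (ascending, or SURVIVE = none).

SURVIVE = r2,r3

prologue: push r3 -> mem[0x83]=0x58, sp=0x83
prologue: push r4 -> mem[0x82]=0x15, sp=0x82
body[0] add  r1, r2, #7 -> r1=0xd0
body[1] mov  r4, #0xf7 -> r4=0xf7
body[2] xor  r1, r4, r0 -> r1=0xf9
body[3] add  r0, r2, r2 -> r0=0x92
body[4] xor  r3, r1, r4 -> r3=0x0e
epilogue: pop r4=0x15, sp=0x83
epilogue: pop r3=0x58, sp=0x84
r0: caller-saved, written=True
r2: callee-saved, written=False
r3: callee-saved, written=True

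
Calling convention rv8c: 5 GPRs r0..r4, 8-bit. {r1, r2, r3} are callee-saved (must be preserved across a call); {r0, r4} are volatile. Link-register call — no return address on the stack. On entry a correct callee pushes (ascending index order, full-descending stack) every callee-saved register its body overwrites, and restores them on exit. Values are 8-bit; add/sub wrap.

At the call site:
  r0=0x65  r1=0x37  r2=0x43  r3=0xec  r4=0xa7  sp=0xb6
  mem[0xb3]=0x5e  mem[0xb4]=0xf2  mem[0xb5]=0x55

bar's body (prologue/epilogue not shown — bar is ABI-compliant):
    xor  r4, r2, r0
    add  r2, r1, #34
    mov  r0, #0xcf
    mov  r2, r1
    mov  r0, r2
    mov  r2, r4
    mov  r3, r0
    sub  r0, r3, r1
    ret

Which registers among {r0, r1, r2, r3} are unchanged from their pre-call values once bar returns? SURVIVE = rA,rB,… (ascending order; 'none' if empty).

SURVIVE = r1,r2,r3

prologue: push r2 → mem[0xb5]=0x43, sp=0xb5
prologue: push r3 → mem[0xb4]=0xec, sp=0xb4
body[0] xor  r4, r2, r0 → r4=0x26
body[1] add  r2, r1, #34 → r2=0x59
body[2] mov  r0, #0xcf → r0=0xcf
body[3] mov  r2, r1 → r2=0x37
body[4] mov  r0, r2 → r0=0x37
body[5] mov  r2, r4 → r2=0x26
body[6] mov  r3, r0 → r3=0x37
body[7] sub  r0, r3, r1 → r0=0x00
epilogue: pop r3=0xec, sp=0xb5
epilogue: pop r2=0x43, sp=0xb6
r0: caller-saved, written=True
r1: callee-saved, written=False
r2: callee-saved, written=True
r3: callee-saved, written=True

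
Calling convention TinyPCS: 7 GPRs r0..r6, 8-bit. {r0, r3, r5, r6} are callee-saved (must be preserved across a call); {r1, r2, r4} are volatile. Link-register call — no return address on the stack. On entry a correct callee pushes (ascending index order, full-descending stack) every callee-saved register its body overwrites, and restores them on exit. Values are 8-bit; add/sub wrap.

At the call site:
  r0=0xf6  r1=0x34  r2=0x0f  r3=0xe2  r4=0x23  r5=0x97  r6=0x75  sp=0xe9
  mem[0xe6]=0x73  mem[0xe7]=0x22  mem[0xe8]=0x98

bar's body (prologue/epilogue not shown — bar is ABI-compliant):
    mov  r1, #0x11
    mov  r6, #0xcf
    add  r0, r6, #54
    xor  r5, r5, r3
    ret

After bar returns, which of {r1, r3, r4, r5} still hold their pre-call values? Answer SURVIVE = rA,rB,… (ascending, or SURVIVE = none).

prologue: push r0 → mem[0xe8]=0xf6, sp=0xe8
prologue: push r5 → mem[0xe7]=0x97, sp=0xe7
prologue: push r6 → mem[0xe6]=0x75, sp=0xe6
body[0] mov  r1, #0x11 → r1=0x11
body[1] mov  r6, #0xcf → r6=0xcf
body[2] add  r0, r6, #54 → r0=0x05
body[3] xor  r5, r5, r3 → r5=0x75
epilogue: pop r6=0x75, sp=0xe7
epilogue: pop r5=0x97, sp=0xe8
epilogue: pop r0=0xf6, sp=0xe9
r1: caller-saved, written=True
r3: callee-saved, written=False
r4: caller-saved, written=False
r5: callee-saved, written=True

SURVIVE = r3,r4,r5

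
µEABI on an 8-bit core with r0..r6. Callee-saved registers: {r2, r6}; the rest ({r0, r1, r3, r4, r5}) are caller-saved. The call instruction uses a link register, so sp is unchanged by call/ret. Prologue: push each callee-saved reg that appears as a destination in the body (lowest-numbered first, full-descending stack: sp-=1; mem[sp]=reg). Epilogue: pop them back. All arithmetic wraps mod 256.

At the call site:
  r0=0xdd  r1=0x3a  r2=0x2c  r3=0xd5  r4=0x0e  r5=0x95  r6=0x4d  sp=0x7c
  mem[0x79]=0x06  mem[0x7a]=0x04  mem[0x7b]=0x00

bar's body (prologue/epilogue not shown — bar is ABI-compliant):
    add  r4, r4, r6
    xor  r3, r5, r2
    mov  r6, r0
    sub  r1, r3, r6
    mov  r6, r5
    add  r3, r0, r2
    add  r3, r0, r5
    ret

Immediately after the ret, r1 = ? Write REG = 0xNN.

prologue: push r6 -> mem[0x7b]=0x4d, sp=0x7b
body[0] add  r4, r4, r6 -> r4=0x5b
body[1] xor  r3, r5, r2 -> r3=0xb9
body[2] mov  r6, r0 -> r6=0xdd
body[3] sub  r1, r3, r6 -> r1=0xdc
body[4] mov  r6, r5 -> r6=0x95
body[5] add  r3, r0, r2 -> r3=0x09
body[6] add  r3, r0, r5 -> r3=0x72
epilogue: pop r6=0x4d, sp=0x7c
r1 is caller-saved -> body value

REG = 0xdc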